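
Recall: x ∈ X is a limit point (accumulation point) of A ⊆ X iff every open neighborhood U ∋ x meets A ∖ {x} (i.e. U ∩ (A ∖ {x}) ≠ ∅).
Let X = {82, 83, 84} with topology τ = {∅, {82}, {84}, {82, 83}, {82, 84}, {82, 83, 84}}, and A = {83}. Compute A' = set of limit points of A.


A' = ∅

For each x ∈ X, list the open sets U ∈ τ with x ∈ U, then check whether U ∩ (A ∖ {x}) ≠ ∅ for every such U.
  x = 82: open {82} ∋ x has {82} ∩ (A ∖ {82}) = ∅, so x is NOT a limit point.
  x = 83: open {82, 83} ∋ x has {82, 83} ∩ (A ∖ {83}) = ∅, so x is NOT a limit point.
  x = 84: open {84} ∋ x has {84} ∩ (A ∖ {84}) = ∅, so x is NOT a limit point.
Collecting: A' = ∅.


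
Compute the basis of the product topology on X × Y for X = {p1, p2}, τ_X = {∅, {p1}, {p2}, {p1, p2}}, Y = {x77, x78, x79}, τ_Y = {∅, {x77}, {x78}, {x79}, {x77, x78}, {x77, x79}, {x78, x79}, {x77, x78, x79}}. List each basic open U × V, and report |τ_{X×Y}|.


Basis B = {∅ × ∅, {p1} × {x77}, {p1} × {x78}, {p1} × {x79}, {p2} × {x77}, {p2} × {x78}, {p2} × {x79}, {p1} × {x77, x78}, {p1} × {x77, x79}, {p1, p2} × {x77}, {p1} × {x78, x79}, {p1, p2} × {x78}, {p1, p2} × {x79}, {p2} × {x77, x78}, {p2} × {x77, x79}, {p2} × {x78, x79}, {p1} × {x77, x78, x79}, {p2} × {x77, x78, x79}, {p1, p2} × {x77, x78}, {p1, p2} × {x77, x79}, {p1, p2} × {x78, x79}, {p1, p2} × {x77, x78, x79}}; |τ_{X×Y}| = 64.

Enumerate products U × V with U ∈ τ_X, V ∈ τ_Y (deduplicated):
  ∅ × ∅ = {} (∅)
  {p1} × {x77} = {(p1,x77)}
  {p1} × {x78} = {(p1,x78)}
  {p1} × {x79} = {(p1,x79)}
  {p2} × {x77} = {(p2,x77)}
  {p2} × {x78} = {(p2,x78)}
  {p2} × {x79} = {(p2,x79)}
  {p1} × {x77, x78} = {(p1,x77), (p1,x78)}
  {p1} × {x77, x79} = {(p1,x77), (p1,x79)}
  {p1, p2} × {x77} = {(p1,x77), (p2,x77)}
  {p1} × {x78, x79} = {(p1,x78), (p1,x79)}
  {p1, p2} × {x78} = {(p1,x78), (p2,x78)}
  {p1, p2} × {x79} = {(p1,x79), (p2,x79)}
  {p2} × {x77, x78} = {(p2,x77), (p2,x78)}
  {p2} × {x77, x79} = {(p2,x77), (p2,x79)}
  {p2} × {x78, x79} = {(p2,x78), (p2,x79)}
  {p1} × {x77, x78, x79} = {(p1,x77), (p1,x78), (p1,x79)}
  {p2} × {x77, x78, x79} = {(p2,x77), (p2,x78), (p2,x79)}
  {p1, p2} × {x77, x78} = {(p1,x77), (p1,x78), (p2,x77), (p2,x78)}
  {p1, p2} × {x77, x79} = {(p1,x77), (p1,x79), (p2,x77), (p2,x79)}
  {p1, p2} × {x78, x79} = {(p1,x78), (p1,x79), (p2,x78), (p2,x79)}
  {p1, p2} × {x77, x78, x79} = {(p1,x77), (p1,x78), (p1,x79), (p2,x77), (p2,x78), (p2,x79)}
These 22 distinct sets form the basis B.
Close under arbitrary unions to get τ_{X×Y}; counting gives |τ_{X×Y}| = 64.


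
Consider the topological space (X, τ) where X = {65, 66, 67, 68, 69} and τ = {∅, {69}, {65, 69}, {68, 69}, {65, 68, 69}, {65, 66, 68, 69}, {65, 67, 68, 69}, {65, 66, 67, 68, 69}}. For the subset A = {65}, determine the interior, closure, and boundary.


int(A) = ∅, cl(A) = {65, 66, 67}, ∂A = {65, 66, 67}.

Closed sets in (X, τ) are complements of opens:
  closed(X, τ) = {∅, {66}, {67}, {66, 67}, {65, 66, 67}, {66, 67, 68}, {65, 66, 67, 68}, {65, 66, 67, 68, 69}}.
int(A) = ⋃ {U ∈ τ : U ⊆ A}. Opens contained in A: ∅.
Taking the union of these: int(A) = ∅.
cl(A) = ⋂ {C closed : A ⊆ C}. Closed sets containing A: {65, 66, 67}, {65, 66, 67, 68}, {65, 66, 67, 68, 69}.
Intersecting these: cl(A) = {65, 66, 67}.
∂A = cl(A) ∖ int(A) = {65, 66, 67} ∖ ∅ = {65, 66, 67}.


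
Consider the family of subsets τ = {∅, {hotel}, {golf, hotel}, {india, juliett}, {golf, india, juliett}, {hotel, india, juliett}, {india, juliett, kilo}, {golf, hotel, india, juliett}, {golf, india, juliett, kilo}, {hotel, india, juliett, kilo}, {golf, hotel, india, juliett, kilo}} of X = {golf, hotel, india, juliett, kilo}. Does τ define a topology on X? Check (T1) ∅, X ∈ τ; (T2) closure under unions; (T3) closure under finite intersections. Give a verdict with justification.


τ is NOT a topology on X.

Axiom (T1): ∅ ∈ τ? Yes; X ∈ τ? Yes.
Axiom (T2/T3): check pairwise unions and intersections of members of τ.
Counterexample for (T3): {golf, hotel} ∩ {golf, india, juliett} = {golf} ∉ τ. Therefore τ is NOT a topology.


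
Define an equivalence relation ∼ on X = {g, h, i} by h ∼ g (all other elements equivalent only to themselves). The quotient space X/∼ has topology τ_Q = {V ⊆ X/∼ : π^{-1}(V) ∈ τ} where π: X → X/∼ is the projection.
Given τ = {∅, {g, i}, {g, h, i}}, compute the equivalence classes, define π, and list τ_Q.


X/∼ = {[g=h], [i]}; |τ_Q| = 2.

Equivalence classes: [g=h], [i].
Quotient map π: X → X/∼ sends g ↦ [g=h], h ↦ [g=h], i ↦ [i].
For each subset V ⊆ X/∼, compute π^{-1}(V) ⊆ X and check whether π^{-1}(V) ∈ τ. V is open in τ_Q iff π^{-1}(V) ∈ τ.
  V = {}: π^{-1}(V) = ∅ ∈ τ ✓.
  V = {[g=h]}: π^{-1}(V) = {g, h} ∉ τ ✗.
  V = {[i]}: π^{-1}(V) = {i} ∉ τ ✗.
  V = {[g=h], [i]}: π^{-1}(V) = {g, h, i} ∈ τ ✓.
Open sets in the quotient: τ_Q = {{}, {[g=h], [i]}} (2 elements).


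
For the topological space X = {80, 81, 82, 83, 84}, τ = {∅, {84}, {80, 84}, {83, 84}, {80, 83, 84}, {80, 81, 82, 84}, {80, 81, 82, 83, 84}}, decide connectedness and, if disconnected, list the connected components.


(X, τ) is connected.

Find clopen sets (U ∈ τ with X ∖ U ∈ τ):
  U = ∅, X ∖ U = {80, 81, 82, 83, 84} — both open, so U is clopen.
  U = {80, 81, 82, 83, 84}, X ∖ U = ∅ — both open, so U is clopen.
Only trivial clopens (∅ and X) exist, so (X, τ) is connected.
Compute connected components by grouping points that agree on all clopens:
  component: {80, 81, 82, 83, 84}


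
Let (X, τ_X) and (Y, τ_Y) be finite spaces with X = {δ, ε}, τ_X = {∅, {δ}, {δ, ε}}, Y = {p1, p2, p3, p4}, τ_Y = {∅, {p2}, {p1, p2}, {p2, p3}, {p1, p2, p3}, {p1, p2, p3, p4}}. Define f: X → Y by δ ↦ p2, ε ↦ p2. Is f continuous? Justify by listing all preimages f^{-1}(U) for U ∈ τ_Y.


f IS continuous.

Compute f^{-1}(U) for each U ∈ τ_Y:
  U = ∅: f^{-1}(U) = ∅ ∈ τ_X ✓.
  U = {p2}: f^{-1}(U) = {δ, ε} ∈ τ_X ✓.
  U = {p1, p2}: f^{-1}(U) = {δ, ε} ∈ τ_X ✓.
  U = {p2, p3}: f^{-1}(U) = {δ, ε} ∈ τ_X ✓.
  U = {p1, p2, p3}: f^{-1}(U) = {δ, ε} ∈ τ_X ✓.
  U = {p1, p2, p3, p4}: f^{-1}(U) = {δ, ε} ∈ τ_X ✓.
Every preimage lies in τ_X, so f IS continuous.


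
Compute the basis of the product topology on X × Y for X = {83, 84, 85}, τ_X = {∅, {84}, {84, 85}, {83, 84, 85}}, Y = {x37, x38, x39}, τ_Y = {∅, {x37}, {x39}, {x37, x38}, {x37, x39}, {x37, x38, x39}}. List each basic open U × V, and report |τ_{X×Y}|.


Basis B = {∅ × ∅, {84} × {x37}, {84} × {x39}, {84} × {x37, x38}, {84} × {x37, x39}, {84, 85} × {x37}, {84, 85} × {x39}, {83, 84, 85} × {x37}, {83, 84, 85} × {x39}, {84} × {x37, x38, x39}, {84, 85} × {x37, x38}, {84, 85} × {x37, x39}, {83, 84, 85} × {x37, x38}, {83, 84, 85} × {x37, x39}, {84, 85} × {x37, x38, x39}, {83, 84, 85} × {x37, x38, x39}}; |τ_{X×Y}| = 40.

Enumerate products U × V with U ∈ τ_X, V ∈ τ_Y (deduplicated):
  ∅ × ∅ = {} (∅)
  {84} × {x37} = {(84,x37)}
  {84} × {x39} = {(84,x39)}
  {84} × {x37, x38} = {(84,x37), (84,x38)}
  {84} × {x37, x39} = {(84,x37), (84,x39)}
  {84, 85} × {x37} = {(84,x37), (85,x37)}
  {84, 85} × {x39} = {(84,x39), (85,x39)}
  {83, 84, 85} × {x37} = {(83,x37), (84,x37), (85,x37)}
  {83, 84, 85} × {x39} = {(83,x39), (84,x39), (85,x39)}
  {84} × {x37, x38, x39} = {(84,x37), (84,x38), (84,x39)}
  {84, 85} × {x37, x38} = {(84,x37), (84,x38), (85,x37), (85,x38)}
  {84, 85} × {x37, x39} = {(84,x37), (84,x39), (85,x37), (85,x39)}
  {83, 84, 85} × {x37, x38} = {(83,x37), (83,x38), (84,x37), (84,x38), (85,x37), (85,x38)}
  {83, 84, 85} × {x37, x39} = {(83,x37), (83,x39), (84,x37), (84,x39), (85,x37), (85,x39)}
  {84, 85} × {x37, x38, x39} = {(84,x37), (84,x38), (84,x39), (85,x37), (85,x38), (85,x39)}
  {83, 84, 85} × {x37, x38, x39} = {(83,x37), (83,x38), (83,x39), (84,x37), (84,x38), (84,x39), (85,x37), (85,x38), (85,x39)}
These 16 distinct sets form the basis B.
Close under arbitrary unions to get τ_{X×Y}; counting gives |τ_{X×Y}| = 40.


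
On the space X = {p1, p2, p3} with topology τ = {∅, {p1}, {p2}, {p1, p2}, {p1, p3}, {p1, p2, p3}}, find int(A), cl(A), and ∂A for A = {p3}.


int(A) = ∅, cl(A) = {p3}, ∂A = {p3}.

Closed sets in (X, τ) are complements of opens:
  closed(X, τ) = {∅, {p2}, {p3}, {p1, p3}, {p2, p3}, {p1, p2, p3}}.
int(A) = ⋃ {U ∈ τ : U ⊆ A}. Opens contained in A: ∅.
Taking the union of these: int(A) = ∅.
cl(A) = ⋂ {C closed : A ⊆ C}. Closed sets containing A: {p3}, {p1, p3}, {p2, p3}, {p1, p2, p3}.
Intersecting these: cl(A) = {p3}.
∂A = cl(A) ∖ int(A) = {p3} ∖ ∅ = {p3}.


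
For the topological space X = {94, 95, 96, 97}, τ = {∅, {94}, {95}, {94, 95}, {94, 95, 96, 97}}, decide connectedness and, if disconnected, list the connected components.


(X, τ) is connected.

Find clopen sets (U ∈ τ with X ∖ U ∈ τ):
  U = ∅, X ∖ U = {94, 95, 96, 97} — both open, so U is clopen.
  U = {94, 95, 96, 97}, X ∖ U = ∅ — both open, so U is clopen.
Only trivial clopens (∅ and X) exist, so (X, τ) is connected.
Compute connected components by grouping points that agree on all clopens:
  component: {94, 95, 96, 97}


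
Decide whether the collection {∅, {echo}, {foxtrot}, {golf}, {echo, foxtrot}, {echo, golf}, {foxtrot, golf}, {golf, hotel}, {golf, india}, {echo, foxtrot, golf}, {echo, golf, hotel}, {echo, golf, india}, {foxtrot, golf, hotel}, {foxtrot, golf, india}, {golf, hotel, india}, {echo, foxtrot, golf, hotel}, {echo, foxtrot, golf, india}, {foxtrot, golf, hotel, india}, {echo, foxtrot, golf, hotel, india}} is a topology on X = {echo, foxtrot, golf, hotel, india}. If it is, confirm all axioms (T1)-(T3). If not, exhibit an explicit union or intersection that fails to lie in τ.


τ is NOT a topology on X.

Axiom (T1): ∅ ∈ τ? Yes; X ∈ τ? Yes.
Axiom (T2/T3): check pairwise unions and intersections of members of τ.
Counterexample for (T2): {echo} ∪ {golf, hotel, india} = {echo, golf, hotel, india} ∉ τ. Therefore τ is NOT a topology.


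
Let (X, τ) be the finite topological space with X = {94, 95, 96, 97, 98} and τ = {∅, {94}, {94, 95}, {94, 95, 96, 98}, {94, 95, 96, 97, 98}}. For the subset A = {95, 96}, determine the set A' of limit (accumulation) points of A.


A' = {96, 97, 98}

For each x ∈ X, list the open sets U ∈ τ with x ∈ U, then check whether U ∩ (A ∖ {x}) ≠ ∅ for every such U.
  x = 94: open {94} ∋ x has {94} ∩ (A ∖ {94}) = ∅, so x is NOT a limit point.
  x = 95: open {94, 95} ∋ x has {94, 95} ∩ (A ∖ {95}) = ∅, so x is NOT a limit point.
  x = 96: opens ∋ x are {94, 95, 96, 98}, {94, 95, 96, 97, 98}; each meets A ∖ {96}, so x IS a limit point.
  x = 97: opens ∋ x are {94, 95, 96, 97, 98}; each meets A ∖ {97}, so x IS a limit point.
  x = 98: opens ∋ x are {94, 95, 96, 98}, {94, 95, 96, 97, 98}; each meets A ∖ {98}, so x IS a limit point.
Collecting: A' = {96, 97, 98}.


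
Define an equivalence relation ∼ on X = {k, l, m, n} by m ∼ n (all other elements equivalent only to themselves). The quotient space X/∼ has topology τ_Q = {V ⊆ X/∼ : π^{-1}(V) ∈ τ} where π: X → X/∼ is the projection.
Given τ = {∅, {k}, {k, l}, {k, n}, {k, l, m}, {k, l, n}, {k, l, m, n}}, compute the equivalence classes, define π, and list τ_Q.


X/∼ = {[k], [l], [m=n]}; |τ_Q| = 4.

Equivalence classes: [k], [l], [m=n].
Quotient map π: X → X/∼ sends k ↦ [k], l ↦ [l], m ↦ [m=n], n ↦ [m=n].
For each subset V ⊆ X/∼, compute π^{-1}(V) ⊆ X and check whether π^{-1}(V) ∈ τ. V is open in τ_Q iff π^{-1}(V) ∈ τ.
  V = {}: π^{-1}(V) = ∅ ∈ τ ✓.
  V = {[k]}: π^{-1}(V) = {k} ∈ τ ✓.
  V = {[l]}: π^{-1}(V) = {l} ∉ τ ✗.
  V = {[k], [l]}: π^{-1}(V) = {k, l} ∈ τ ✓.
  V = {[m=n]}: π^{-1}(V) = {m, n} ∉ τ ✗.
  V = {[k], [m=n]}: π^{-1}(V) = {k, m, n} ∉ τ ✗.
  V = {[l], [m=n]}: π^{-1}(V) = {l, m, n} ∉ τ ✗.
  V = {[k], [l], [m=n]}: π^{-1}(V) = {k, l, m, n} ∈ τ ✓.
Open sets in the quotient: τ_Q = {{}, {[k]}, {[k], [l]}, {[k], [l], [m=n]}} (4 elements).


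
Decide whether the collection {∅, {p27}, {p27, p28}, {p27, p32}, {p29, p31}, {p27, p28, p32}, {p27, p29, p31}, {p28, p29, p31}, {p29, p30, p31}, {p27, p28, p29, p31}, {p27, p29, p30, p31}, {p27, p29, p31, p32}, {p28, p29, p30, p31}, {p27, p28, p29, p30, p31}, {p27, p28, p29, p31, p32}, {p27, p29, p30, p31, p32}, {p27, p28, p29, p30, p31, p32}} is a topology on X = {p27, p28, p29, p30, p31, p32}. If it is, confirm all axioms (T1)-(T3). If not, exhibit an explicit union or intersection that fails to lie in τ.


τ is NOT a topology on X.

Axiom (T1): ∅ ∈ τ? Yes; X ∈ τ? Yes.
Axiom (T2/T3): check pairwise unions and intersections of members of τ.
Counterexample for (T3): {p27, p28} ∩ {p28, p29, p31} = {p28} ∉ τ. Therefore τ is NOT a topology.


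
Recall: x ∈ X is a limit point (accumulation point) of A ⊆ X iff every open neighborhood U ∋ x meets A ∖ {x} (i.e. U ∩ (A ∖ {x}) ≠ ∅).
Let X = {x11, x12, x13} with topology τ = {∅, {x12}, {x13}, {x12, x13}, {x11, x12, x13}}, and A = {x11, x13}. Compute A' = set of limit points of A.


A' = {x11}

For each x ∈ X, list the open sets U ∈ τ with x ∈ U, then check whether U ∩ (A ∖ {x}) ≠ ∅ for every such U.
  x = x11: opens ∋ x are {x11, x12, x13}; each meets A ∖ {x11}, so x IS a limit point.
  x = x12: open {x12} ∋ x has {x12} ∩ (A ∖ {x12}) = ∅, so x is NOT a limit point.
  x = x13: open {x13} ∋ x has {x13} ∩ (A ∖ {x13}) = ∅, so x is NOT a limit point.
Collecting: A' = {x11}.


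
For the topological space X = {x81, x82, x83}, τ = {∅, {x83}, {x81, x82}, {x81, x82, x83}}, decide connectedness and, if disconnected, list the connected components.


(X, τ) is disconnected; components = [{x83}, {x81, x82}].

Find clopen sets (U ∈ τ with X ∖ U ∈ τ):
  U = ∅, X ∖ U = {x81, x82, x83} — both open, so U is clopen.
  U = {x83}, X ∖ U = {x81, x82} — both open, so U is clopen.
  U = {x81, x82}, X ∖ U = {x83} — both open, so U is clopen.
  U = {x81, x82, x83}, X ∖ U = ∅ — both open, so U is clopen.
Nontrivial clopen(s) exist: e.g. {x83}. So (X, τ) is disconnected.
Compute connected components by grouping points that agree on all clopens:
  component: {x83}
  component: {x81, x82}


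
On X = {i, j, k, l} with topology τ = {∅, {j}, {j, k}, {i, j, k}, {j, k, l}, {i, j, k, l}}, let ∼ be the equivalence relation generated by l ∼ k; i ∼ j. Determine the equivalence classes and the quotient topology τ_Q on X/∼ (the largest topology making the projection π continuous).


X/∼ = {[i=j], [k=l]}; |τ_Q| = 2.

Equivalence classes: [i=j], [k=l].
Quotient map π: X → X/∼ sends i ↦ [i=j], j ↦ [i=j], k ↦ [k=l], l ↦ [k=l].
For each subset V ⊆ X/∼, compute π^{-1}(V) ⊆ X and check whether π^{-1}(V) ∈ τ. V is open in τ_Q iff π^{-1}(V) ∈ τ.
  V = {}: π^{-1}(V) = ∅ ∈ τ ✓.
  V = {[i=j]}: π^{-1}(V) = {i, j} ∉ τ ✗.
  V = {[k=l]}: π^{-1}(V) = {k, l} ∉ τ ✗.
  V = {[i=j], [k=l]}: π^{-1}(V) = {i, j, k, l} ∈ τ ✓.
Open sets in the quotient: τ_Q = {{}, {[i=j], [k=l]}} (2 elements).


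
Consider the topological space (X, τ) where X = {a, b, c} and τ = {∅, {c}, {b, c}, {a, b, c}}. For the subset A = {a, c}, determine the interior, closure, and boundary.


int(A) = {c}, cl(A) = {a, b, c}, ∂A = {a, b}.

Closed sets in (X, τ) are complements of opens:
  closed(X, τ) = {∅, {a}, {a, b}, {a, b, c}}.
int(A) = ⋃ {U ∈ τ : U ⊆ A}. Opens contained in A: ∅, {c}.
Taking the union of these: int(A) = {c}.
cl(A) = ⋂ {C closed : A ⊆ C}. Closed sets containing A: {a, b, c}.
Intersecting these: cl(A) = {a, b, c}.
∂A = cl(A) ∖ int(A) = {a, b, c} ∖ {c} = {a, b}.


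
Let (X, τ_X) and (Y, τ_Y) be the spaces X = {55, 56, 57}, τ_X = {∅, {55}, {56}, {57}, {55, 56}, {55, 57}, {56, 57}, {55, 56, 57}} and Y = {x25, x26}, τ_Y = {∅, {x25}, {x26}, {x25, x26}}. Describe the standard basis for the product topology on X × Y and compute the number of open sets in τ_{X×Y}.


Basis B = {∅ × ∅, {55} × {x25}, {55} × {x26}, {56} × {x25}, {56} × {x26}, {57} × {x25}, {57} × {x26}, {55} × {x25, x26}, {55, 56} × {x25}, {55, 57} × {x25}, {55, 56} × {x26}, {55, 57} × {x26}, {56} × {x25, x26}, {56, 57} × {x25}, {56, 57} × {x26}, {57} × {x25, x26}, {55, 56, 57} × {x25}, {55, 56, 57} × {x26}, {55, 56} × {x25, x26}, {55, 57} × {x25, x26}, {56, 57} × {x25, x26}, {55, 56, 57} × {x25, x26}}; |τ_{X×Y}| = 64.

Enumerate products U × V with U ∈ τ_X, V ∈ τ_Y (deduplicated):
  ∅ × ∅ = {} (∅)
  {55} × {x25} = {(55,x25)}
  {55} × {x26} = {(55,x26)}
  {56} × {x25} = {(56,x25)}
  {56} × {x26} = {(56,x26)}
  {57} × {x25} = {(57,x25)}
  {57} × {x26} = {(57,x26)}
  {55} × {x25, x26} = {(55,x25), (55,x26)}
  {55, 56} × {x25} = {(55,x25), (56,x25)}
  {55, 57} × {x25} = {(55,x25), (57,x25)}
  {55, 56} × {x26} = {(55,x26), (56,x26)}
  {55, 57} × {x26} = {(55,x26), (57,x26)}
  {56} × {x25, x26} = {(56,x25), (56,x26)}
  {56, 57} × {x25} = {(56,x25), (57,x25)}
  {56, 57} × {x26} = {(56,x26), (57,x26)}
  {57} × {x25, x26} = {(57,x25), (57,x26)}
  {55, 56, 57} × {x25} = {(55,x25), (56,x25), (57,x25)}
  {55, 56, 57} × {x26} = {(55,x26), (56,x26), (57,x26)}
  {55, 56} × {x25, x26} = {(55,x25), (55,x26), (56,x25), (56,x26)}
  {55, 57} × {x25, x26} = {(55,x25), (55,x26), (57,x25), (57,x26)}
  {56, 57} × {x25, x26} = {(56,x25), (56,x26), (57,x25), (57,x26)}
  {55, 56, 57} × {x25, x26} = {(55,x25), (55,x26), (56,x25), (56,x26), (57,x25), (57,x26)}
These 22 distinct sets form the basis B.
Close under arbitrary unions to get τ_{X×Y}; counting gives |τ_{X×Y}| = 64.


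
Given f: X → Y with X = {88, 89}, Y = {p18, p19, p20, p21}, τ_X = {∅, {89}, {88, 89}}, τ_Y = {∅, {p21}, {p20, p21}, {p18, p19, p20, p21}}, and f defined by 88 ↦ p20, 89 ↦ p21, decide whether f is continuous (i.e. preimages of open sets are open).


f IS continuous.

Compute f^{-1}(U) for each U ∈ τ_Y:
  U = ∅: f^{-1}(U) = ∅ ∈ τ_X ✓.
  U = {p21}: f^{-1}(U) = {89} ∈ τ_X ✓.
  U = {p20, p21}: f^{-1}(U) = {88, 89} ∈ τ_X ✓.
  U = {p18, p19, p20, p21}: f^{-1}(U) = {88, 89} ∈ τ_X ✓.
Every preimage lies in τ_X, so f IS continuous.


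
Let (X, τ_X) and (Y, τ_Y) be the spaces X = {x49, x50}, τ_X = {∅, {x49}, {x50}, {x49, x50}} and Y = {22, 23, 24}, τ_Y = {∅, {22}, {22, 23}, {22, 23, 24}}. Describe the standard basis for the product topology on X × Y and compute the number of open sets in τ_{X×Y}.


Basis B = {∅ × ∅, {x49} × {22}, {x50} × {22}, {x49} × {22, 23}, {x49, x50} × {22}, {x50} × {22, 23}, {x49} × {22, 23, 24}, {x50} × {22, 23, 24}, {x49, x50} × {22, 23}, {x49, x50} × {22, 23, 24}}; |τ_{X×Y}| = 16.

Enumerate products U × V with U ∈ τ_X, V ∈ τ_Y (deduplicated):
  ∅ × ∅ = {} (∅)
  {x49} × {22} = {(x49,22)}
  {x50} × {22} = {(x50,22)}
  {x49} × {22, 23} = {(x49,22), (x49,23)}
  {x49, x50} × {22} = {(x49,22), (x50,22)}
  {x50} × {22, 23} = {(x50,22), (x50,23)}
  {x49} × {22, 23, 24} = {(x49,22), (x49,23), (x49,24)}
  {x50} × {22, 23, 24} = {(x50,22), (x50,23), (x50,24)}
  {x49, x50} × {22, 23} = {(x49,22), (x49,23), (x50,22), (x50,23)}
  {x49, x50} × {22, 23, 24} = {(x49,22), (x49,23), (x49,24), (x50,22), (x50,23), (x50,24)}
These 10 distinct sets form the basis B.
Close under arbitrary unions to get τ_{X×Y}; counting gives |τ_{X×Y}| = 16.


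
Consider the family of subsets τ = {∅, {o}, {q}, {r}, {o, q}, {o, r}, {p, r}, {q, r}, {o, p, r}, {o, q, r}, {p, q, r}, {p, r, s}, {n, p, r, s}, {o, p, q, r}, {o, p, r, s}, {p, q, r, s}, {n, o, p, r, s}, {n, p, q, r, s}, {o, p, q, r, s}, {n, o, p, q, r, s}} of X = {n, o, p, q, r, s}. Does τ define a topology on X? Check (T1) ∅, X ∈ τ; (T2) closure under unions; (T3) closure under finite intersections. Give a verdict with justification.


τ IS a topology on X.

Axiom (T1): ∅ ∈ τ? Yes; X ∈ τ? Yes.
Axiom (T2/T3): check pairwise unions and intersections of members of τ.
All pairwise intersections and unions checked — each lies in τ. Therefore τ satisfies (T1), (T2), (T3): it IS a topology on X.


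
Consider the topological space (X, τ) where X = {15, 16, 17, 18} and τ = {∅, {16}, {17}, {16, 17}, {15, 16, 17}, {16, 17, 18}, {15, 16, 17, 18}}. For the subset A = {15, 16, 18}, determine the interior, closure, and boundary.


int(A) = {16}, cl(A) = {15, 16, 18}, ∂A = {15, 18}.

Closed sets in (X, τ) are complements of opens:
  closed(X, τ) = {∅, {15}, {18}, {15, 18}, {15, 16, 18}, {15, 17, 18}, {15, 16, 17, 18}}.
int(A) = ⋃ {U ∈ τ : U ⊆ A}. Opens contained in A: ∅, {16}.
Taking the union of these: int(A) = {16}.
cl(A) = ⋂ {C closed : A ⊆ C}. Closed sets containing A: {15, 16, 18}, {15, 16, 17, 18}.
Intersecting these: cl(A) = {15, 16, 18}.
∂A = cl(A) ∖ int(A) = {15, 16, 18} ∖ {16} = {15, 18}.


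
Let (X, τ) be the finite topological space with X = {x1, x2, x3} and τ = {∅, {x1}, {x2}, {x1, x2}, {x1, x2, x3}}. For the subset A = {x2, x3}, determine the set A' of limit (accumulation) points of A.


A' = {x3}

For each x ∈ X, list the open sets U ∈ τ with x ∈ U, then check whether U ∩ (A ∖ {x}) ≠ ∅ for every such U.
  x = x1: open {x1} ∋ x has {x1} ∩ (A ∖ {x1}) = ∅, so x is NOT a limit point.
  x = x2: open {x2} ∋ x has {x2} ∩ (A ∖ {x2}) = ∅, so x is NOT a limit point.
  x = x3: opens ∋ x are {x1, x2, x3}; each meets A ∖ {x3}, so x IS a limit point.
Collecting: A' = {x3}.


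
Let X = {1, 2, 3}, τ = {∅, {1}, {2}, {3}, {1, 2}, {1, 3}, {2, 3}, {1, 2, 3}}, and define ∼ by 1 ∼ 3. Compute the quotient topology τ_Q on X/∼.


X/∼ = {[1=3], [2]}; |τ_Q| = 4.

Equivalence classes: [1=3], [2].
Quotient map π: X → X/∼ sends 1 ↦ [1=3], 2 ↦ [2], 3 ↦ [1=3].
For each subset V ⊆ X/∼, compute π^{-1}(V) ⊆ X and check whether π^{-1}(V) ∈ τ. V is open in τ_Q iff π^{-1}(V) ∈ τ.
  V = {}: π^{-1}(V) = ∅ ∈ τ ✓.
  V = {[1=3]}: π^{-1}(V) = {1, 3} ∈ τ ✓.
  V = {[2]}: π^{-1}(V) = {2} ∈ τ ✓.
  V = {[1=3], [2]}: π^{-1}(V) = {1, 2, 3} ∈ τ ✓.
Open sets in the quotient: τ_Q = {{}, {[1=3]}, {[2]}, {[1=3], [2]}} (4 elements).


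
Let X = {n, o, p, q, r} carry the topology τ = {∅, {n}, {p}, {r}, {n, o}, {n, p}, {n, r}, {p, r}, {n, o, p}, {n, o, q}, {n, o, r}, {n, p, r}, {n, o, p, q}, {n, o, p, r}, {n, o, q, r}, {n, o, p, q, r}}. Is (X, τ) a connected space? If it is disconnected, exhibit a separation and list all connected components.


(X, τ) is disconnected; components = [{p}, {r}, {n, o, q}].

Find clopen sets (U ∈ τ with X ∖ U ∈ τ):
  U = ∅, X ∖ U = {n, o, p, q, r} — both open, so U is clopen.
  U = {p}, X ∖ U = {n, o, q, r} — both open, so U is clopen.
  U = {r}, X ∖ U = {n, o, p, q} — both open, so U is clopen.
  U = {p, r}, X ∖ U = {n, o, q} — both open, so U is clopen.
  U = {n, o, q}, X ∖ U = {p, r} — both open, so U is clopen.
  U = {n, o, p, q}, X ∖ U = {r} — both open, so U is clopen.
  U = {n, o, q, r}, X ∖ U = {p} — both open, so U is clopen.
  U = {n, o, p, q, r}, X ∖ U = ∅ — both open, so U is clopen.
Nontrivial clopen(s) exist: e.g. {r}. So (X, τ) is disconnected.
Compute connected components by grouping points that agree on all clopens:
  component: {p}
  component: {r}
  component: {n, o, q}


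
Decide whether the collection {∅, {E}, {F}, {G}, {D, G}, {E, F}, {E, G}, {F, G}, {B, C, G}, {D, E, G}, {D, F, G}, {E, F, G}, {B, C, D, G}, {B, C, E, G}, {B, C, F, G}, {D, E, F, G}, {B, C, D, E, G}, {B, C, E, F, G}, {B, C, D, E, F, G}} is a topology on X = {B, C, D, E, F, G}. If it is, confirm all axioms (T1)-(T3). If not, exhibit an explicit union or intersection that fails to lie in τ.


τ is NOT a topology on X.

Axiom (T1): ∅ ∈ τ? Yes; X ∈ τ? Yes.
Axiom (T2/T3): check pairwise unions and intersections of members of τ.
Counterexample for (T2): {F} ∪ {B, C, D, G} = {B, C, D, F, G} ∉ τ. Therefore τ is NOT a topology.


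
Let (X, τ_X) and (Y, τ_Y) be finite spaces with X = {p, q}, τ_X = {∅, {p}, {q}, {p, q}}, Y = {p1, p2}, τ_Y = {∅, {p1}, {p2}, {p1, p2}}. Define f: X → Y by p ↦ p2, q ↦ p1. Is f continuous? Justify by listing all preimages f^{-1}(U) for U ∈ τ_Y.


f IS continuous.

Compute f^{-1}(U) for each U ∈ τ_Y:
  U = ∅: f^{-1}(U) = ∅ ∈ τ_X ✓.
  U = {p1}: f^{-1}(U) = {q} ∈ τ_X ✓.
  U = {p2}: f^{-1}(U) = {p} ∈ τ_X ✓.
  U = {p1, p2}: f^{-1}(U) = {p, q} ∈ τ_X ✓.
Every preimage lies in τ_X, so f IS continuous.


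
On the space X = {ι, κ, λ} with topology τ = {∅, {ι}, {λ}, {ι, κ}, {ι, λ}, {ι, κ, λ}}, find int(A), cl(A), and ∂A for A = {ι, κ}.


int(A) = {ι, κ}, cl(A) = {ι, κ}, ∂A = ∅.

Closed sets in (X, τ) are complements of opens:
  closed(X, τ) = {∅, {κ}, {λ}, {ι, κ}, {κ, λ}, {ι, κ, λ}}.
int(A) = ⋃ {U ∈ τ : U ⊆ A}. Opens contained in A: ∅, {ι}, {ι, κ}.
Taking the union of these: int(A) = {ι, κ}.
cl(A) = ⋂ {C closed : A ⊆ C}. Closed sets containing A: {ι, κ}, {ι, κ, λ}.
Intersecting these: cl(A) = {ι, κ}.
∂A = cl(A) ∖ int(A) = {ι, κ} ∖ {ι, κ} = ∅.


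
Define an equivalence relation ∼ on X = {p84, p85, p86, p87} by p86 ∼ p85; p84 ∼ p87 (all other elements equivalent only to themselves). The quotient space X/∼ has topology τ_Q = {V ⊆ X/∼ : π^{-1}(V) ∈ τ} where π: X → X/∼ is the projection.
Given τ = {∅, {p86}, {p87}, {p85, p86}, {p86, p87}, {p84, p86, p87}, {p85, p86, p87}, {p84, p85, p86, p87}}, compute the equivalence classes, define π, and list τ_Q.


X/∼ = {[p84=p87], [p85=p86]}; |τ_Q| = 3.

Equivalence classes: [p84=p87], [p85=p86].
Quotient map π: X → X/∼ sends p84 ↦ [p84=p87], p85 ↦ [p85=p86], p86 ↦ [p85=p86], p87 ↦ [p84=p87].
For each subset V ⊆ X/∼, compute π^{-1}(V) ⊆ X and check whether π^{-1}(V) ∈ τ. V is open in τ_Q iff π^{-1}(V) ∈ τ.
  V = {}: π^{-1}(V) = ∅ ∈ τ ✓.
  V = {[p84=p87]}: π^{-1}(V) = {p84, p87} ∉ τ ✗.
  V = {[p85=p86]}: π^{-1}(V) = {p85, p86} ∈ τ ✓.
  V = {[p84=p87], [p85=p86]}: π^{-1}(V) = {p84, p85, p86, p87} ∈ τ ✓.
Open sets in the quotient: τ_Q = {{}, {[p85=p86]}, {[p84=p87], [p85=p86]}} (3 elements).


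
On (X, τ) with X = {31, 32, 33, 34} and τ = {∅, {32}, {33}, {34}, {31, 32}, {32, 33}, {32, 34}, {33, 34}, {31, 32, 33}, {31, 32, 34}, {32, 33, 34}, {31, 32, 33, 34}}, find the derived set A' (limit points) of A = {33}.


A' = ∅

For each x ∈ X, list the open sets U ∈ τ with x ∈ U, then check whether U ∩ (A ∖ {x}) ≠ ∅ for every such U.
  x = 31: open {31, 32} ∋ x has {31, 32} ∩ (A ∖ {31}) = ∅, so x is NOT a limit point.
  x = 32: open {32} ∋ x has {32} ∩ (A ∖ {32}) = ∅, so x is NOT a limit point.
  x = 33: open {33} ∋ x has {33} ∩ (A ∖ {33}) = ∅, so x is NOT a limit point.
  x = 34: open {34} ∋ x has {34} ∩ (A ∖ {34}) = ∅, so x is NOT a limit point.
Collecting: A' = ∅.


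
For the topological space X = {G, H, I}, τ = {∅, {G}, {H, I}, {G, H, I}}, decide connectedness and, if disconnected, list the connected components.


(X, τ) is disconnected; components = [{G}, {H, I}].

Find clopen sets (U ∈ τ with X ∖ U ∈ τ):
  U = ∅, X ∖ U = {G, H, I} — both open, so U is clopen.
  U = {G}, X ∖ U = {H, I} — both open, so U is clopen.
  U = {H, I}, X ∖ U = {G} — both open, so U is clopen.
  U = {G, H, I}, X ∖ U = ∅ — both open, so U is clopen.
Nontrivial clopen(s) exist: e.g. {H, I}. So (X, τ) is disconnected.
Compute connected components by grouping points that agree on all clopens:
  component: {G}
  component: {H, I}


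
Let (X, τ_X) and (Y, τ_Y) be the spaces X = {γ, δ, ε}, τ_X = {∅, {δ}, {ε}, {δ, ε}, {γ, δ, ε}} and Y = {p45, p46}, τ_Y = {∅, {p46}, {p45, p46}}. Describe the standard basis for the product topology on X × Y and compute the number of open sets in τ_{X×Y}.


Basis B = {∅ × ∅, {δ} × {p46}, {ε} × {p46}, {δ} × {p45, p46}, {δ, ε} × {p46}, {ε} × {p45, p46}, {γ, δ, ε} × {p46}, {δ, ε} × {p45, p46}, {γ, δ, ε} × {p45, p46}}; |τ_{X×Y}| = 14.

Enumerate products U × V with U ∈ τ_X, V ∈ τ_Y (deduplicated):
  ∅ × ∅ = {} (∅)
  {δ} × {p46} = {(δ,p46)}
  {ε} × {p46} = {(ε,p46)}
  {δ} × {p45, p46} = {(δ,p45), (δ,p46)}
  {δ, ε} × {p46} = {(δ,p46), (ε,p46)}
  {ε} × {p45, p46} = {(ε,p45), (ε,p46)}
  {γ, δ, ε} × {p46} = {(γ,p46), (δ,p46), (ε,p46)}
  {δ, ε} × {p45, p46} = {(δ,p45), (δ,p46), (ε,p45), (ε,p46)}
  {γ, δ, ε} × {p45, p46} = {(γ,p45), (γ,p46), (δ,p45), (δ,p46), (ε,p45), (ε,p46)}
These 9 distinct sets form the basis B.
Close under arbitrary unions to get τ_{X×Y}; counting gives |τ_{X×Y}| = 14.


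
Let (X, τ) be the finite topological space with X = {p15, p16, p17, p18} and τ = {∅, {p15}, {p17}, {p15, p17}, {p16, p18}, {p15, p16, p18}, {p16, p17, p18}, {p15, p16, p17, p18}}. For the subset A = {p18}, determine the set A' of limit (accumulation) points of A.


A' = {p16}

For each x ∈ X, list the open sets U ∈ τ with x ∈ U, then check whether U ∩ (A ∖ {x}) ≠ ∅ for every such U.
  x = p15: open {p15} ∋ x has {p15} ∩ (A ∖ {p15}) = ∅, so x is NOT a limit point.
  x = p16: opens ∋ x are {p16, p18}, {p15, p16, p18}, {p16, p17, p18}, {p15, p16, p17, p18}; each meets A ∖ {p16}, so x IS a limit point.
  x = p17: open {p17} ∋ x has {p17} ∩ (A ∖ {p17}) = ∅, so x is NOT a limit point.
  x = p18: open {p16, p18} ∋ x has {p16, p18} ∩ (A ∖ {p18}) = ∅, so x is NOT a limit point.
Collecting: A' = {p16}.


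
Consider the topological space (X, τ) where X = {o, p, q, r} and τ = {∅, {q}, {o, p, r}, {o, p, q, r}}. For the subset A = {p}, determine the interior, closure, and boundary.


int(A) = ∅, cl(A) = {o, p, r}, ∂A = {o, p, r}.

Closed sets in (X, τ) are complements of opens:
  closed(X, τ) = {∅, {q}, {o, p, r}, {o, p, q, r}}.
int(A) = ⋃ {U ∈ τ : U ⊆ A}. Opens contained in A: ∅.
Taking the union of these: int(A) = ∅.
cl(A) = ⋂ {C closed : A ⊆ C}. Closed sets containing A: {o, p, r}, {o, p, q, r}.
Intersecting these: cl(A) = {o, p, r}.
∂A = cl(A) ∖ int(A) = {o, p, r} ∖ ∅ = {o, p, r}.


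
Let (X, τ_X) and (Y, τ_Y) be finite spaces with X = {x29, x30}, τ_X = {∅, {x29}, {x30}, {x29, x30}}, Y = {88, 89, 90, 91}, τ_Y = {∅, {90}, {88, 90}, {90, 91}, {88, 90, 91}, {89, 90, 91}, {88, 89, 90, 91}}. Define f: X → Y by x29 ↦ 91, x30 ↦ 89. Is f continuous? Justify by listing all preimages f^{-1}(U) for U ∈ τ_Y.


f IS continuous.

Compute f^{-1}(U) for each U ∈ τ_Y:
  U = ∅: f^{-1}(U) = ∅ ∈ τ_X ✓.
  U = {90}: f^{-1}(U) = ∅ ∈ τ_X ✓.
  U = {88, 90}: f^{-1}(U) = ∅ ∈ τ_X ✓.
  U = {90, 91}: f^{-1}(U) = {x29} ∈ τ_X ✓.
  U = {88, 90, 91}: f^{-1}(U) = {x29} ∈ τ_X ✓.
  U = {89, 90, 91}: f^{-1}(U) = {x29, x30} ∈ τ_X ✓.
  U = {88, 89, 90, 91}: f^{-1}(U) = {x29, x30} ∈ τ_X ✓.
Every preimage lies in τ_X, so f IS continuous.


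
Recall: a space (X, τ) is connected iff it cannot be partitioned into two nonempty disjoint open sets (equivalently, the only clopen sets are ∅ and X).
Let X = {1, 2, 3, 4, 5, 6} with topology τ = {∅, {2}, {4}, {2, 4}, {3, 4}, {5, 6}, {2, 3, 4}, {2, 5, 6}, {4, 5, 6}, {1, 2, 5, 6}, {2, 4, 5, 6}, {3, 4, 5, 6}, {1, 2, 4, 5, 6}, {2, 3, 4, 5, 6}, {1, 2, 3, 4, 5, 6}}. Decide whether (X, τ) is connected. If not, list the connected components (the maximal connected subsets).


(X, τ) is disconnected; components = [{3, 4}, {1, 2, 5, 6}].

Find clopen sets (U ∈ τ with X ∖ U ∈ τ):
  U = ∅, X ∖ U = {1, 2, 3, 4, 5, 6} — both open, so U is clopen.
  U = {3, 4}, X ∖ U = {1, 2, 5, 6} — both open, so U is clopen.
  U = {1, 2, 5, 6}, X ∖ U = {3, 4} — both open, so U is clopen.
  U = {1, 2, 3, 4, 5, 6}, X ∖ U = ∅ — both open, so U is clopen.
Nontrivial clopen(s) exist: e.g. {3, 4}. So (X, τ) is disconnected.
Compute connected components by grouping points that agree on all clopens:
  component: {3, 4}
  component: {1, 2, 5, 6}


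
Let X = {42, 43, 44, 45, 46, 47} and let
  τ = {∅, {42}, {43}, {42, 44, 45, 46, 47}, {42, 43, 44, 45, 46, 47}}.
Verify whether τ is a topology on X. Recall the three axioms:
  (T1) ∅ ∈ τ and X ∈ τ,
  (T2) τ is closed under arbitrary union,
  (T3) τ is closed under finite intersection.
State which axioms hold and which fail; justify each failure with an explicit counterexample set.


τ is NOT a topology on X.

Axiom (T1): ∅ ∈ τ? Yes; X ∈ τ? Yes.
Axiom (T2/T3): check pairwise unions and intersections of members of τ.
Counterexample for (T2): {42} ∪ {43} = {42, 43} ∉ τ. Therefore τ is NOT a topology.


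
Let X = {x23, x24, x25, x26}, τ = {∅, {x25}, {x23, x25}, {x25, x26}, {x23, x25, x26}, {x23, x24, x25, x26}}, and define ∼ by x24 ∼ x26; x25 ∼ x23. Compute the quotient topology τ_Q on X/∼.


X/∼ = {[x23=x25], [x24=x26]}; |τ_Q| = 3.

Equivalence classes: [x23=x25], [x24=x26].
Quotient map π: X → X/∼ sends x23 ↦ [x23=x25], x24 ↦ [x24=x26], x25 ↦ [x23=x25], x26 ↦ [x24=x26].
For each subset V ⊆ X/∼, compute π^{-1}(V) ⊆ X and check whether π^{-1}(V) ∈ τ. V is open in τ_Q iff π^{-1}(V) ∈ τ.
  V = {}: π^{-1}(V) = ∅ ∈ τ ✓.
  V = {[x23=x25]}: π^{-1}(V) = {x23, x25} ∈ τ ✓.
  V = {[x24=x26]}: π^{-1}(V) = {x24, x26} ∉ τ ✗.
  V = {[x23=x25], [x24=x26]}: π^{-1}(V) = {x23, x24, x25, x26} ∈ τ ✓.
Open sets in the quotient: τ_Q = {{}, {[x23=x25]}, {[x23=x25], [x24=x26]}} (3 elements).


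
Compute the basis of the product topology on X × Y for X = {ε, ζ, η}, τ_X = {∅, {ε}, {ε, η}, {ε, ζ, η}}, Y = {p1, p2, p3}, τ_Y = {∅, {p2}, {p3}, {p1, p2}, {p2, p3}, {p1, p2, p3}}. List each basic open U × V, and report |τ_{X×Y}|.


Basis B = {∅ × ∅, {ε} × {p2}, {ε} × {p3}, {ε} × {p1, p2}, {ε} × {p2, p3}, {ε, η} × {p2}, {ε, η} × {p3}, {ε} × {p1, p2, p3}, {ε, ζ, η} × {p2}, {ε, ζ, η} × {p3}, {ε, η} × {p1, p2}, {ε, η} × {p2, p3}, {ε, η} × {p1, p2, p3}, {ε, ζ, η} × {p1, p2}, {ε, ζ, η} × {p2, p3}, {ε, ζ, η} × {p1, p2, p3}}; |τ_{X×Y}| = 40.

Enumerate products U × V with U ∈ τ_X, V ∈ τ_Y (deduplicated):
  ∅ × ∅ = {} (∅)
  {ε} × {p2} = {(ε,p2)}
  {ε} × {p3} = {(ε,p3)}
  {ε} × {p1, p2} = {(ε,p1), (ε,p2)}
  {ε} × {p2, p3} = {(ε,p2), (ε,p3)}
  {ε, η} × {p2} = {(ε,p2), (η,p2)}
  {ε, η} × {p3} = {(ε,p3), (η,p3)}
  {ε} × {p1, p2, p3} = {(ε,p1), (ε,p2), (ε,p3)}
  {ε, ζ, η} × {p2} = {(ε,p2), (ζ,p2), (η,p2)}
  {ε, ζ, η} × {p3} = {(ε,p3), (ζ,p3), (η,p3)}
  {ε, η} × {p1, p2} = {(ε,p1), (ε,p2), (η,p1), (η,p2)}
  {ε, η} × {p2, p3} = {(ε,p2), (ε,p3), (η,p2), (η,p3)}
  {ε, η} × {p1, p2, p3} = {(ε,p1), (ε,p2), (ε,p3), (η,p1), (η,p2), (η,p3)}
  {ε, ζ, η} × {p1, p2} = {(ε,p1), (ε,p2), (ζ,p1), (ζ,p2), (η,p1), (η,p2)}
  {ε, ζ, η} × {p2, p3} = {(ε,p2), (ε,p3), (ζ,p2), (ζ,p3), (η,p2), (η,p3)}
  {ε, ζ, η} × {p1, p2, p3} = {(ε,p1), (ε,p2), (ε,p3), (ζ,p1), (ζ,p2), (ζ,p3), (η,p1), (η,p2), (η,p3)}
These 16 distinct sets form the basis B.
Close under arbitrary unions to get τ_{X×Y}; counting gives |τ_{X×Y}| = 40.


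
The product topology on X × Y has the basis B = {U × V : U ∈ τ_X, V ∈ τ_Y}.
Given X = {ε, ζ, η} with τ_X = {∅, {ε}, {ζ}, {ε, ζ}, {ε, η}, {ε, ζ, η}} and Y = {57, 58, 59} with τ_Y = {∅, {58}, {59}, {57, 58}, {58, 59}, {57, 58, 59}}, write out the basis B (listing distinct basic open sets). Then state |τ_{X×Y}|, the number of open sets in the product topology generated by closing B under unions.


Basis B = {∅ × ∅, {ε} × {58}, {ε} × {59}, {ζ} × {58}, {ζ} × {59}, {ε} × {57, 58}, {ε} × {58, 59}, {ε, ζ} × {58}, {ε, η} × {58}, {ε, ζ} × {59}, {ε, η} × {59}, {ζ} × {57, 58}, {ζ} × {58, 59}, {ε} × {57, 58, 59}, {ε, ζ, η} × {58}, {ε, ζ, η} × {59}, {ζ} × {57, 58, 59}, {ε, ζ} × {57, 58}, {ε, η} × {57, 58}, {ε, ζ} × {58, 59}, {ε, η} × {58, 59}, {ε, ζ} × {57, 58, 59}, {ε, η} × {57, 58, 59}, {ε, ζ, η} × {57, 58}, {ε, ζ, η} × {58, 59}, {ε, ζ, η} × {57, 58, 59}}; |τ_{X×Y}| = 108.

Enumerate products U × V with U ∈ τ_X, V ∈ τ_Y (deduplicated):
  ∅ × ∅ = {} (∅)
  {ε} × {58} = {(ε,58)}
  {ε} × {59} = {(ε,59)}
  {ζ} × {58} = {(ζ,58)}
  {ζ} × {59} = {(ζ,59)}
  {ε} × {57, 58} = {(ε,57), (ε,58)}
  {ε} × {58, 59} = {(ε,58), (ε,59)}
  {ε, ζ} × {58} = {(ε,58), (ζ,58)}
  {ε, η} × {58} = {(ε,58), (η,58)}
  {ε, ζ} × {59} = {(ε,59), (ζ,59)}
  {ε, η} × {59} = {(ε,59), (η,59)}
  {ζ} × {57, 58} = {(ζ,57), (ζ,58)}
  {ζ} × {58, 59} = {(ζ,58), (ζ,59)}
  {ε} × {57, 58, 59} = {(ε,57), (ε,58), (ε,59)}
  {ε, ζ, η} × {58} = {(ε,58), (ζ,58), (η,58)}
  {ε, ζ, η} × {59} = {(ε,59), (ζ,59), (η,59)}
  {ζ} × {57, 58, 59} = {(ζ,57), (ζ,58), (ζ,59)}
  {ε, ζ} × {57, 58} = {(ε,57), (ε,58), (ζ,57), (ζ,58)}
  {ε, η} × {57, 58} = {(ε,57), (ε,58), (η,57), (η,58)}
  {ε, ζ} × {58, 59} = {(ε,58), (ε,59), (ζ,58), (ζ,59)}
  {ε, η} × {58, 59} = {(ε,58), (ε,59), (η,58), (η,59)}
  {ε, ζ} × {57, 58, 59} = {(ε,57), (ε,58), (ε,59), (ζ,57), (ζ,58), (ζ,59)}
  {ε, η} × {57, 58, 59} = {(ε,57), (ε,58), (ε,59), (η,57), (η,58), (η,59)}
  {ε, ζ, η} × {57, 58} = {(ε,57), (ε,58), (ζ,57), (ζ,58), (η,57), (η,58)}
  {ε, ζ, η} × {58, 59} = {(ε,58), (ε,59), (ζ,58), (ζ,59), (η,58), (η,59)}
  {ε, ζ, η} × {57, 58, 59} = {(ε,57), (ε,58), (ε,59), (ζ,57), (ζ,58), (ζ,59), (η,57), (η,58), (η,59)}
These 26 distinct sets form the basis B.
Close under arbitrary unions to get τ_{X×Y}; counting gives |τ_{X×Y}| = 108.


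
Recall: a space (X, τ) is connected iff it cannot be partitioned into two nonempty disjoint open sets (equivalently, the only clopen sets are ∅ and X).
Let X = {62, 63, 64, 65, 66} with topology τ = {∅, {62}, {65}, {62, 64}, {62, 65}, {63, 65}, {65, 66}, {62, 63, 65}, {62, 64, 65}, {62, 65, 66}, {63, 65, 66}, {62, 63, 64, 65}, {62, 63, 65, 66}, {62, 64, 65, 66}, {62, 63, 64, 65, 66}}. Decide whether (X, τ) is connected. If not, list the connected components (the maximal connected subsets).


(X, τ) is disconnected; components = [{62, 64}, {63, 65, 66}].

Find clopen sets (U ∈ τ with X ∖ U ∈ τ):
  U = ∅, X ∖ U = {62, 63, 64, 65, 66} — both open, so U is clopen.
  U = {62, 64}, X ∖ U = {63, 65, 66} — both open, so U is clopen.
  U = {63, 65, 66}, X ∖ U = {62, 64} — both open, so U is clopen.
  U = {62, 63, 64, 65, 66}, X ∖ U = ∅ — both open, so U is clopen.
Nontrivial clopen(s) exist: e.g. {62, 64}. So (X, τ) is disconnected.
Compute connected components by grouping points that agree on all clopens:
  component: {62, 64}
  component: {63, 65, 66}


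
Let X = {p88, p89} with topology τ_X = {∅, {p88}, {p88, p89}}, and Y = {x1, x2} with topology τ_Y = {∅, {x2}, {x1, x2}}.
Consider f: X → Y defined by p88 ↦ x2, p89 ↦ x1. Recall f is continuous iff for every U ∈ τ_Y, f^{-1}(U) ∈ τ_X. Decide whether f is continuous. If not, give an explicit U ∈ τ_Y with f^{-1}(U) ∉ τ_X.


f IS continuous.

Compute f^{-1}(U) for each U ∈ τ_Y:
  U = ∅: f^{-1}(U) = ∅ ∈ τ_X ✓.
  U = {x2}: f^{-1}(U) = {p88} ∈ τ_X ✓.
  U = {x1, x2}: f^{-1}(U) = {p88, p89} ∈ τ_X ✓.
Every preimage lies in τ_X, so f IS continuous.


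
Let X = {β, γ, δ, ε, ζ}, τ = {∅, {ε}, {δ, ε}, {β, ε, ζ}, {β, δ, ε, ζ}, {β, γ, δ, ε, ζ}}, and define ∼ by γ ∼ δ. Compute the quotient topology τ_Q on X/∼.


X/∼ = {[β], [γ=δ], [ε], [ζ]}; |τ_Q| = 4.

Equivalence classes: [β], [γ=δ], [ε], [ζ].
Quotient map π: X → X/∼ sends β ↦ [β], γ ↦ [γ=δ], δ ↦ [γ=δ], ε ↦ [ε], ζ ↦ [ζ].
For each subset V ⊆ X/∼, compute π^{-1}(V) ⊆ X and check whether π^{-1}(V) ∈ τ. V is open in τ_Q iff π^{-1}(V) ∈ τ.
  V = {}: π^{-1}(V) = ∅ ∈ τ ✓.
  V = {[β]}: π^{-1}(V) = {β} ∉ τ ✗.
  V = {[γ=δ]}: π^{-1}(V) = {γ, δ} ∉ τ ✗.
  V = {[β], [γ=δ]}: π^{-1}(V) = {β, γ, δ} ∉ τ ✗.
  V = {[ε]}: π^{-1}(V) = {ε} ∈ τ ✓.
  V = {[β], [ε]}: π^{-1}(V) = {β, ε} ∉ τ ✗.
  V = {[γ=δ], [ε]}: π^{-1}(V) = {γ, δ, ε} ∉ τ ✗.
  V = {[β], [γ=δ], [ε]}: π^{-1}(V) = {β, γ, δ, ε} ∉ τ ✗.
  V = {[ζ]}: π^{-1}(V) = {ζ} ∉ τ ✗.
  V = {[β], [ζ]}: π^{-1}(V) = {β, ζ} ∉ τ ✗.
  V = {[γ=δ], [ζ]}: π^{-1}(V) = {γ, δ, ζ} ∉ τ ✗.
  V = {[β], [γ=δ], [ζ]}: π^{-1}(V) = {β, γ, δ, ζ} ∉ τ ✗.
  V = {[ε], [ζ]}: π^{-1}(V) = {ε, ζ} ∉ τ ✗.
  V = {[β], [ε], [ζ]}: π^{-1}(V) = {β, ε, ζ} ∈ τ ✓.
  V = {[γ=δ], [ε], [ζ]}: π^{-1}(V) = {γ, δ, ε, ζ} ∉ τ ✗.
  V = {[β], [γ=δ], [ε], [ζ]}: π^{-1}(V) = {β, γ, δ, ε, ζ} ∈ τ ✓.
Open sets in the quotient: τ_Q = {{}, {[ε]}, {[β], [ε], [ζ]}, {[β], [γ=δ], [ε], [ζ]}} (4 elements).
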